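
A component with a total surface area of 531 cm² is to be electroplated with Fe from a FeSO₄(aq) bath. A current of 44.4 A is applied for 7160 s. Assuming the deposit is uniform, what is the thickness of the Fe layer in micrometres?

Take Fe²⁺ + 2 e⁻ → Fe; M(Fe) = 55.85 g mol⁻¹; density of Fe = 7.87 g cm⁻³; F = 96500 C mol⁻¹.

Q = I·t = 44.40 × 7160.0 = 317900 C; n(e⁻) = 3.294 mol.
n(Fe) = n(e⁻)/2 = 1.647 mol, so m = 1.647 × 55.85 = 91.99 g.
Volume = m/ρ = 91.99 / 7.87 = 11.69 cm³.
Thickness = V/A = 11.69 / 531 = 0.0220 cm = 220 μm.

220 μm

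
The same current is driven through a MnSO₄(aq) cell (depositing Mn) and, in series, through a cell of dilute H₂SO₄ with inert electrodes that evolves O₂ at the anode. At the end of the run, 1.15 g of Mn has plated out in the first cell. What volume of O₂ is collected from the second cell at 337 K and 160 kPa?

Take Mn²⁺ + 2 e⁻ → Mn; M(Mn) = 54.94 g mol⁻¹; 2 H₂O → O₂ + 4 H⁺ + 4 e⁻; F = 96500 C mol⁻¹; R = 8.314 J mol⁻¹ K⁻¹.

0.183 L

n(Mn) = 1.15 / 54.94 = 0.02093 mol, so n(e⁻) = 2 × 0.02093 = 0.04186 mol.
The cells are in series, so the same 0.04186 mol of electrons passes through the second cell.
2 H₂O → O₂ + 4 H⁺ + 4 e⁻ — 4 mol e⁻ per mol O₂, so n(O₂) = 0.04186/4 = 0.01047 mol.
V = nRT/P = (0.01047 × 8.314 × 337) / (160 × 10³) = 1.83 × 10⁻⁴ m³ = 0.183 L.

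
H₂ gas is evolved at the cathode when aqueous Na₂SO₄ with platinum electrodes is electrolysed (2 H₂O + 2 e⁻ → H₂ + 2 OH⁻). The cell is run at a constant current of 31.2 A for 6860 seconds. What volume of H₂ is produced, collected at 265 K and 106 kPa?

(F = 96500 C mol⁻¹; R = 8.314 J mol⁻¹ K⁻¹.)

23.1 L

Q = I·t = 31.20 A × 6860.0 s = 214000 C.
n(e⁻) = Q/F = 214000 / 96500 = 2.218 mol.
2 electrons are transferred per H₂ molecule, so n(H₂) = 2.218 / 2 = 1.109 mol.
V = nRT/P = (1.109 × 8.314 × 265) / (106 × 10³ Pa) = 0.0231 m³ = 23.1 L.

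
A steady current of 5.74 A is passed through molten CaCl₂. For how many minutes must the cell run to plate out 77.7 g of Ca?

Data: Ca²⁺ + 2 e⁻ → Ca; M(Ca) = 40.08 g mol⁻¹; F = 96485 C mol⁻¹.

n(Ca) = m/M = 77.7 / 40.08 = 1.939 mol.
Each Ca atom requires 2 electrons, so n(e⁻) = 2 × 1.939 = 3.877 mol.
Q = n(e⁻)·F = 3.877 × 96485 = 374100 C.
t = Q/I = 374100 / 5.740 A = 65170 s = 1090 min.

1090 min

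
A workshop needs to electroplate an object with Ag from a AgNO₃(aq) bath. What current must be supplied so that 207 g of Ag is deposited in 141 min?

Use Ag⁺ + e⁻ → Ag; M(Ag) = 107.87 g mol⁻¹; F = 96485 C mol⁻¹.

n(Ag) = 207 / 107.87 = 1.919 mol.
n(e⁻) = 1 × 1.919 = 1.919 mol.
Q = n(e⁻)·F = 1.919 × 96485 = 185200 C.
I = Q/t = 185200 / 8460.0 s = 21.9 A.

21.9 A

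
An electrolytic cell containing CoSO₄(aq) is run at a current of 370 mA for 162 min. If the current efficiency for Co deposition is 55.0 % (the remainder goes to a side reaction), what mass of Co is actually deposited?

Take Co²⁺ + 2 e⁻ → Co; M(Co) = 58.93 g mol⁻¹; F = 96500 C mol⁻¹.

0.604 g

Q = I·t = 0.3700 × 9720.0 = 3596 C.
n(e⁻) = 3596/96500 = 0.03727 mol; theoretically n(Co) = 0.03727/2 = 0.01863 mol, m_theo = 1.098 g.
At 55.0 % efficiency, m_actual = 0.550 × 1.098 = 0.604 g.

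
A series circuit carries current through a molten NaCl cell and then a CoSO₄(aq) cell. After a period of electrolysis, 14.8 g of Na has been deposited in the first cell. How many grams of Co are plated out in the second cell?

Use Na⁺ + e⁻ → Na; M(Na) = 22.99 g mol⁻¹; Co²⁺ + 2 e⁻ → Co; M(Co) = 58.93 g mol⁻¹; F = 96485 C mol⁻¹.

n(Na) = 14.8 / 22.99 = 0.6438 mol.
Since Na⁺ + e⁻ → Na, n(e⁻) passed = 1 × 0.6438 = 0.6438 mol.
Cells in series carry the same charge, so the same 0.6438 mol of electrons passes through cell 2.
Co²⁺ + 2 e⁻ → Co, so n(Co) = 0.6438 / 2 = 0.3219 mol.
m(Co) = 0.3219 × 58.93 = 19.0 g.

19.0 g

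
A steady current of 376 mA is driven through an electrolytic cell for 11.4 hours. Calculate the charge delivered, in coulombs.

15400 C

Q = I·t = 0.3760 A × 41040 s = 15400 C.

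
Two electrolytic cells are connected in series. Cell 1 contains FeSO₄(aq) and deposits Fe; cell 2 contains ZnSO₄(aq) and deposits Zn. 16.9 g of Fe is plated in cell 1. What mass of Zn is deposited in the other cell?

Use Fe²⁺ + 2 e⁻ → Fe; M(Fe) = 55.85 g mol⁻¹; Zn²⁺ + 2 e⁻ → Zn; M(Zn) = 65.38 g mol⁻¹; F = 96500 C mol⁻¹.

19.8 g

n(Fe) = 16.9 / 55.85 = 0.3026 mol.
Since Fe²⁺ + 2 e⁻ → Fe, n(e⁻) passed = 2 × 0.3026 = 0.6052 mol.
Cells in series carry the same charge, so the same 0.6052 mol of electrons passes through cell 2.
Zn²⁺ + 2 e⁻ → Zn, so n(Zn) = 0.6052 / 2 = 0.3026 mol.
m(Zn) = 0.3026 × 65.38 = 19.8 g.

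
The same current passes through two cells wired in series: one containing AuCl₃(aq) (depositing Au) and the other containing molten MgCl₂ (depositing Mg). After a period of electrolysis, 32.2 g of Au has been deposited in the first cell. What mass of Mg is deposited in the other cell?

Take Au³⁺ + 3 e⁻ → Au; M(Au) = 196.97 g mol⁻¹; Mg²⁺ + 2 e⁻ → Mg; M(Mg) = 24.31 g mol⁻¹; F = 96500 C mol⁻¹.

n(Au) = 32.2 / 196.97 = 0.1635 mol.
Since Au³⁺ + 3 e⁻ → Au, n(e⁻) passed = 3 × 0.1635 = 0.4904 mol.
Cells in series carry the same charge, so the same 0.4904 mol of electrons passes through cell 2.
Mg²⁺ + 2 e⁻ → Mg, so n(Mg) = 0.4904 / 2 = 0.2452 mol.
m(Mg) = 0.2452 × 24.31 = 5.96 g.

5.96 g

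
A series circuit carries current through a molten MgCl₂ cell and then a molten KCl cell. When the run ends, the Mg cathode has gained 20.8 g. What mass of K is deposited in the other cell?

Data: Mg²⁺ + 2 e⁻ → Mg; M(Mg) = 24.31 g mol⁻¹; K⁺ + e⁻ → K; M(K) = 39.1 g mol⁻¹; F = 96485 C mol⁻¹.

66.9 g

n(Mg) = 20.8 / 24.31 = 0.8556 mol.
Since Mg²⁺ + 2 e⁻ → Mg, n(e⁻) passed = 2 × 0.8556 = 1.711 mol.
Cells in series carry the same charge, so the same 1.711 mol of electrons passes through cell 2.
K⁺ + e⁻ → K, so n(K) = 1.711 / 1 = 1.711 mol.
m(K) = 1.711 × 39.1 = 66.9 g.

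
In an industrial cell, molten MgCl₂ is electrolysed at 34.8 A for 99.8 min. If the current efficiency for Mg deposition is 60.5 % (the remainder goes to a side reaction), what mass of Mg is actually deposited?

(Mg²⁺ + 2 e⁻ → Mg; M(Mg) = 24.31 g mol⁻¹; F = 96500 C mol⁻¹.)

Q = I·t = 34.80 × 5988.0 = 208400 C.
n(e⁻) = 208400/96500 = 2.159 mol; theoretically n(Mg) = 2.159/2 = 1.080 mol, m_theo = 26.25 g.
At 60.5 % efficiency, m_actual = 0.605 × 26.25 = 15.9 g.

15.9 g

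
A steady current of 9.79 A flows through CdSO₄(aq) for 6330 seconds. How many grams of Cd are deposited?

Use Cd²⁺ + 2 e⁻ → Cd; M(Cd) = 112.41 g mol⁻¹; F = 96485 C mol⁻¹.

36.1 g

Q = I·t = 9.790 A × 6330.0 s = 61970 C.
n(e⁻) = Q/F = 61970 / 96485 = 0.6423 mol.
Cd²⁺ + 2 e⁻ → Cd, so n(Cd) = n(e⁻)/2 = 0.3211 mol.
m = n·M = 0.3211 × 112.41 = 36.1 g.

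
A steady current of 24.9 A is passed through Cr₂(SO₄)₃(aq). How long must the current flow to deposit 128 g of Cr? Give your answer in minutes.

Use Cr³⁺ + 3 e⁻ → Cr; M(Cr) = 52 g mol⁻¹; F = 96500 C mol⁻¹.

n(Cr) = m/M = 128 / 52 = 2.462 mol.
Each Cr atom requires 3 electrons, so n(e⁻) = 3 × 2.462 = 7.385 mol.
Q = n(e⁻)·F = 7.385 × 96500 = 712600 C.
t = Q/I = 712600 / 24.90 A = 28620 s = 477 min.

477 min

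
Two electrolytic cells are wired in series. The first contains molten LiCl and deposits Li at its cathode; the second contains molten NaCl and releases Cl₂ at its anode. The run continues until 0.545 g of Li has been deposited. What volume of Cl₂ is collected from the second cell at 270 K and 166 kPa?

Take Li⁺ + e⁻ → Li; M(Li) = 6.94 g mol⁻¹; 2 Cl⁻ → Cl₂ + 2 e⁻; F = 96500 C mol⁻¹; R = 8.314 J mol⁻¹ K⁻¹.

n(Li) = 0.545 / 6.94 = 0.07853 mol, so n(e⁻) = 1 × 0.07853 = 0.07853 mol.
The cells are in series, so the same 0.07853 mol of electrons passes through the second cell.
2 Cl⁻ → Cl₂ + 2 e⁻ — 2 mol e⁻ per mol Cl₂, so n(Cl₂) = 0.07853/2 = 0.03927 mol.
V = nRT/P = (0.03927 × 8.314 × 270) / (166 × 10³) = 5.31 × 10⁻⁴ m³ = 0.531 L.

0.531 L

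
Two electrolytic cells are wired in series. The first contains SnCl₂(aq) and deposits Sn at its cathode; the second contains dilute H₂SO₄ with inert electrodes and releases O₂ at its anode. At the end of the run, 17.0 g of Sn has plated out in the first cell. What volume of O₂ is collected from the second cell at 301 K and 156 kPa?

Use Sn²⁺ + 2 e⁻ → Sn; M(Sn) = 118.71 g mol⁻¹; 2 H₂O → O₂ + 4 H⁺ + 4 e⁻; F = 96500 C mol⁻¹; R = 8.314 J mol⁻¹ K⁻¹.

1.15 L

n(Sn) = 17.0 / 118.71 = 0.1432 mol, so n(e⁻) = 2 × 0.1432 = 0.2864 mol.
The cells are in series, so the same 0.2864 mol of electrons passes through the second cell.
2 H₂O → O₂ + 4 H⁺ + 4 e⁻ — 4 mol e⁻ per mol O₂, so n(O₂) = 0.2864/4 = 0.07160 mol.
V = nRT/P = (0.07160 × 8.314 × 301) / (156 × 10³) = 0.00115 m³ = 1.15 L.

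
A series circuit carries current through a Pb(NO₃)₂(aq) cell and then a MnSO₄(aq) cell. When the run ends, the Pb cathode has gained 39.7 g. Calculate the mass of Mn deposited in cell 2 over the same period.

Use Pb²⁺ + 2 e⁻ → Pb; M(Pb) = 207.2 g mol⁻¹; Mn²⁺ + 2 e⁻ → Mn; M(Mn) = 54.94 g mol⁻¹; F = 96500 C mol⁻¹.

10.5 g

n(Pb) = 39.7 / 207.2 = 0.1916 mol.
Since Pb²⁺ + 2 e⁻ → Pb, n(e⁻) passed = 2 × 0.1916 = 0.3832 mol.
Cells in series carry the same charge, so the same 0.3832 mol of electrons passes through cell 2.
Mn²⁺ + 2 e⁻ → Mn, so n(Mn) = 0.3832 / 2 = 0.1916 mol.
m(Mn) = 0.1916 × 54.94 = 10.5 g.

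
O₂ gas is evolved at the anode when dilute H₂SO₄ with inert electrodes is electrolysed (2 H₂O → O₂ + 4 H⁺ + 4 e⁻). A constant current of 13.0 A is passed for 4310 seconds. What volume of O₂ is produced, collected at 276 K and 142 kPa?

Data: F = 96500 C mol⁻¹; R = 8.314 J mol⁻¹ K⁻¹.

2.35 L

Q = I·t = 13.00 A × 4310.0 s = 56030 C.
n(e⁻) = Q/F = 56030 / 96500 = 0.5806 mol.
4 electrons are transferred per O₂ molecule, so n(O₂) = 0.5806 / 4 = 0.1452 mol.
V = nRT/P = (0.1452 × 8.314 × 276) / (142 × 10³ Pa) = 0.00235 m³ = 2.35 L.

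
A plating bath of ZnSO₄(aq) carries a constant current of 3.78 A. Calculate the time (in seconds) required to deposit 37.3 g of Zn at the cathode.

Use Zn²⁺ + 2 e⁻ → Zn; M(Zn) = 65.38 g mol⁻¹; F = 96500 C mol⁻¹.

29100 s

n(Zn) = m/M = 37.3 / 65.38 = 0.5705 mol.
Each Zn atom requires 2 electrons, so n(e⁻) = 2 × 0.5705 = 1.141 mol.
Q = n(e⁻)·F = 1.141 × 96500 = 110100 C.
t = Q/I = 110100 / 3.780 A = 29130 s.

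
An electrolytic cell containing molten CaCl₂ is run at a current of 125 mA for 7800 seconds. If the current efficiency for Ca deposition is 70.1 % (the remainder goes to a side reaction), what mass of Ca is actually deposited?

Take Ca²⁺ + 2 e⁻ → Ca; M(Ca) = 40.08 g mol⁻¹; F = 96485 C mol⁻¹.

Q = I·t = 0.1250 × 7800.0 = 975.0 C.
n(e⁻) = 975.0/96485 = 0.01011 mol; theoretically n(Ca) = 0.01011/2 = 0.005053 mol, m_theo = 0.2025 g.
At 70.1 % efficiency, m_actual = 0.701 × 0.2025 = 0.142 g.

0.142 g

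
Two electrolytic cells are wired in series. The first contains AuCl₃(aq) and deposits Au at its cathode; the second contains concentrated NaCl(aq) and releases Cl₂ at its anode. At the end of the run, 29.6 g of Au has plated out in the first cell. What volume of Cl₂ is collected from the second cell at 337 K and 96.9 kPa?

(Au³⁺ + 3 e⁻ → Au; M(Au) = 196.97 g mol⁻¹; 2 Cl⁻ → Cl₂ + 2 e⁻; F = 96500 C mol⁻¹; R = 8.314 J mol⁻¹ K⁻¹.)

6.52 L

n(Au) = 29.6 / 196.97 = 0.1503 mol, so n(e⁻) = 3 × 0.1503 = 0.4508 mol.
The cells are in series, so the same 0.4508 mol of electrons passes through the second cell.
2 Cl⁻ → Cl₂ + 2 e⁻ — 2 mol e⁻ per mol Cl₂, so n(Cl₂) = 0.4508/2 = 0.2254 mol.
V = nRT/P = (0.2254 × 8.314 × 337) / (96.9 × 10³) = 0.00652 m³ = 6.52 L.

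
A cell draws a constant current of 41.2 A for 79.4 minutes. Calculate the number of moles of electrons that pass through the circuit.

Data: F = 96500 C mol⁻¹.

2.03 mol

Q = I·t = 41.20 A × 4764.0 s = 196300 C.
n(e⁻) = Q/F = 196300 / 96500 = 2.03 mol.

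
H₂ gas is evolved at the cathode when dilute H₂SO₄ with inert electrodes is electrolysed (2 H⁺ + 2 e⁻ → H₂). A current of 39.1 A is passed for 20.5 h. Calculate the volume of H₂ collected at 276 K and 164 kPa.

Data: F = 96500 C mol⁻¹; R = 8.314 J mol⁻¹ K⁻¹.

Q = I·t = 39.10 A × 73800 s = 2886000 C.
n(e⁻) = Q/F = 2886000 / 96500 = 29.90 mol.
2 electrons are transferred per H₂ molecule, so n(H₂) = 29.90 / 2 = 14.95 mol.
V = nRT/P = (14.95 × 8.314 × 276) / (164 × 10³ Pa) = 0.209 m³ = 209 L.

209 L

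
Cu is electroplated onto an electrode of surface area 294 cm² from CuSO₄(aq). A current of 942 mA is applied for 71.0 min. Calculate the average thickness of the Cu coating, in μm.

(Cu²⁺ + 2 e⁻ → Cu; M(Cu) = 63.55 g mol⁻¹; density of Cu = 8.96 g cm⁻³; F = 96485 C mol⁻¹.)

5.02 μm

Q = I·t = 0.9420 × 4260.0 = 4013 C; n(e⁻) = 0.04159 mol.
n(Cu) = n(e⁻)/2 = 0.02080 mol, so m = 0.02080 × 63.55 = 1.322 g.
Volume = m/ρ = 1.322 / 8.96 = 0.1475 cm³.
Thickness = V/A = 0.1475 / 294 = 5.02 × 10⁻⁴ cm = 5.02 μm.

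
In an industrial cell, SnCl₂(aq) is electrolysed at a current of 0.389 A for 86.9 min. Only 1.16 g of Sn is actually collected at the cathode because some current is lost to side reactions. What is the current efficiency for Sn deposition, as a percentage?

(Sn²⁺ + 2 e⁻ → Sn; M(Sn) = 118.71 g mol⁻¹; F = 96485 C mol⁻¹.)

Q = I·t = 0.3890 × 5214.0 = 2028 C; n(e⁻) = 2028/96485 = 0.02102 mol.
Theoretical n(Sn) = n(e⁻)/2 = 0.01051 mol, i.e. m_theo = 0.01051 × 118.71 = 1.248 g.
Efficiency = m_actual / m_theo = 1.16 / 1.248 = 93.0 %.

93.0 %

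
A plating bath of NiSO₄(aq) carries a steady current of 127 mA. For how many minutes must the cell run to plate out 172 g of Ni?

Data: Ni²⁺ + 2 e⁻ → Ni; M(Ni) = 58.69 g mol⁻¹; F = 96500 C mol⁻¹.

n(Ni) = m/M = 172 / 58.69 = 2.931 mol.
Each Ni atom requires 2 electrons, so n(e⁻) = 2 × 2.931 = 5.861 mol.
Q = n(e⁻)·F = 5.861 × 96500 = 565600 C.
t = Q/I = 565600 / 0.1270 A = 4454000 s = 74200 min.

74200 min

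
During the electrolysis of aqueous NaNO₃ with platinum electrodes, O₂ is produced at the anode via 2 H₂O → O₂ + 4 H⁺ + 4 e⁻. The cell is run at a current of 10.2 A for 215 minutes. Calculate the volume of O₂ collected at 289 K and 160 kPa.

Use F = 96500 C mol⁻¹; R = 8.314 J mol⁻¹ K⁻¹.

Q = I·t = 10.20 A × 12900 s = 131600 C.
n(e⁻) = Q/F = 131600 / 96500 = 1.364 mol.
4 electrons are transferred per O₂ molecule, so n(O₂) = 1.364 / 4 = 0.3409 mol.
V = nRT/P = (0.3409 × 8.314 × 289) / (160 × 10³ Pa) = 0.00512 m³ = 5.12 L.

5.12 L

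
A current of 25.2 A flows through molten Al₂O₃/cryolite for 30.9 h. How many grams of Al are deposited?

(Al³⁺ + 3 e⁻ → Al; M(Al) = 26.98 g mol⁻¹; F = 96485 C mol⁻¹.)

Q = I·t = 25.20 A × 111240 s = 2803000 C.
n(e⁻) = Q/F = 2803000 / 96485 = 29.05 mol.
Al³⁺ + 3 e⁻ → Al, so n(Al) = n(e⁻)/3 = 9.685 mol.
m = n·M = 9.685 × 26.98 = 261 g.

261 g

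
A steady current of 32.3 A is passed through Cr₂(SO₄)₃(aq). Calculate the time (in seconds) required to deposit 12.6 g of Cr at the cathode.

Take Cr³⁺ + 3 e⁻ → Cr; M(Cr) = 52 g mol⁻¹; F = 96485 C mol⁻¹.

n(Cr) = m/M = 12.6 / 52 = 0.2423 mol.
Each Cr atom requires 3 electrons, so n(e⁻) = 3 × 0.2423 = 0.7269 mol.
Q = n(e⁻)·F = 0.7269 × 96485 = 70140 C.
t = Q/I = 70140 / 32.30 A = 2171 s.

2170 s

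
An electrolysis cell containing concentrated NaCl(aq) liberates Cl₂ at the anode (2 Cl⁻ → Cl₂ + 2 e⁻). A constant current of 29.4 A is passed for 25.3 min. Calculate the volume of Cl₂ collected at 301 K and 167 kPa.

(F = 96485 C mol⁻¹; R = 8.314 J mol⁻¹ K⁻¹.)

Q = I·t = 29.40 A × 1518.0 s = 44630 C.
n(e⁻) = Q/F = 44630 / 96485 = 0.4626 mol.
2 electrons are transferred per Cl₂ molecule, so n(Cl₂) = 0.4626 / 2 = 0.2313 mol.
V = nRT/P = (0.2313 × 8.314 × 301) / (167 × 10³ Pa) = 0.00347 m³ = 3.47 L.

3.47 L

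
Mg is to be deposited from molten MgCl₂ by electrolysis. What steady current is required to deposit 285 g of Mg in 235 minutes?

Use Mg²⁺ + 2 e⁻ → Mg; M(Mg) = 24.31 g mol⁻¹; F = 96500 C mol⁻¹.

160 A

n(Mg) = 285 / 24.31 = 11.72 mol.
n(e⁻) = 2 × 11.72 = 23.45 mol.
Q = n(e⁻)·F = 23.45 × 96500 = 2263000 C.
I = Q/t = 2263000 / 14100 s = 160 A.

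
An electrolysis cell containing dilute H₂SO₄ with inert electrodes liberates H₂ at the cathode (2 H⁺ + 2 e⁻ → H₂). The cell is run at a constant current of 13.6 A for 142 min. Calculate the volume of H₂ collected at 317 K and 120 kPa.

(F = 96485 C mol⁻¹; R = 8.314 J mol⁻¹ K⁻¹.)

13.2 L

Q = I·t = 13.60 A × 8520.0 s = 115900 C.
n(e⁻) = Q/F = 115900 / 96485 = 1.201 mol.
2 electrons are transferred per H₂ molecule, so n(H₂) = 1.201 / 2 = 0.6005 mol.
V = nRT/P = (0.6005 × 8.314 × 317) / (120 × 10³ Pa) = 0.0132 m³ = 13.2 L.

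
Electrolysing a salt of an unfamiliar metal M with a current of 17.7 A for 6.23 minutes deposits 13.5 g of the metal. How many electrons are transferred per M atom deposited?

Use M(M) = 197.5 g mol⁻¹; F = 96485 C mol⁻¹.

1

Q = I·t = 17.70 A × 373.80 s = 6616 C, so n(e⁻) = 6616/96485 = 0.06857 mol.
n(M) deposited = 13.5 / 197.5 = 0.06835 mol.
Electrons per atom = n(e⁻)/n(M) = 0.06857 / 0.06835 = 1.00 ≈ 1, so the ion is M⁺.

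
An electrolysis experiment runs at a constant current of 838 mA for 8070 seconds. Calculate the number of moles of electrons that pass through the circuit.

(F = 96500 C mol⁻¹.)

0.0701 mol

Q = I·t = 0.8380 A × 8070.0 s = 6763 C.
n(e⁻) = Q/F = 6763 / 96500 = 0.0701 mol.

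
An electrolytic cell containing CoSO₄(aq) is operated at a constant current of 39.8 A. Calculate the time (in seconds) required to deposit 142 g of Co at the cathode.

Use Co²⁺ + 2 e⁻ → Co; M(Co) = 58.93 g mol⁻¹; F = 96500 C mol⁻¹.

n(Co) = m/M = 142 / 58.93 = 2.410 mol.
Each Co atom requires 2 electrons, so n(e⁻) = 2 × 2.410 = 4.819 mol.
Q = n(e⁻)·F = 4.819 × 96500 = 465100 C.
t = Q/I = 465100 / 39.80 A = 11680 s.

11700 s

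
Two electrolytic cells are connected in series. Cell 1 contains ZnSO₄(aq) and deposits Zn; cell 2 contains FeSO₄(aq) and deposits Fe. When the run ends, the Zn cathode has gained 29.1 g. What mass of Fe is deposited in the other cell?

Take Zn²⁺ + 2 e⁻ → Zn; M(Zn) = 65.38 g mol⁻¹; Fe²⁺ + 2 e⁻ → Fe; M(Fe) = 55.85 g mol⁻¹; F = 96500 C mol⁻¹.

24.9 g

n(Zn) = 29.1 / 65.38 = 0.4451 mol.
Since Zn²⁺ + 2 e⁻ → Zn, n(e⁻) passed = 2 × 0.4451 = 0.8902 mol.
Cells in series carry the same charge, so the same 0.8902 mol of electrons passes through cell 2.
Fe²⁺ + 2 e⁻ → Fe, so n(Fe) = 0.8902 / 2 = 0.4451 mol.
m(Fe) = 0.4451 × 55.85 = 24.9 g.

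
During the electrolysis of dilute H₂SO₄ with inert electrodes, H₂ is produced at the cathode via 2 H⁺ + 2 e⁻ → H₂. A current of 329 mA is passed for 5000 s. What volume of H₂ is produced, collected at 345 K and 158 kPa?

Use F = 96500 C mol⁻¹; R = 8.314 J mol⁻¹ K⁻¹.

Q = I·t = 0.3290 A × 5000.0 s = 1645 C.
n(e⁻) = Q/F = 1645 / 96500 = 0.01705 mol.
2 electrons are transferred per H₂ molecule, so n(H₂) = 0.01705 / 2 = 0.008523 mol.
V = nRT/P = (0.008523 × 8.314 × 345) / (158 × 10³ Pa) = 1.55 × 10⁻⁴ m³ = 0.155 L.

0.155 L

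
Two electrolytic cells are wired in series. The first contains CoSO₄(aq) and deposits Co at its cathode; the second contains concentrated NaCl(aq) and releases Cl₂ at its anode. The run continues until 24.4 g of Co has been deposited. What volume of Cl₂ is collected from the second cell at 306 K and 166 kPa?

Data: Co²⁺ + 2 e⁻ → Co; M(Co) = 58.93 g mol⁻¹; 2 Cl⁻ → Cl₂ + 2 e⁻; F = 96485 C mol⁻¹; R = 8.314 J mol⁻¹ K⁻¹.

n(Co) = 24.4 / 58.93 = 0.4141 mol, so n(e⁻) = 2 × 0.4141 = 0.8281 mol.
The cells are in series, so the same 0.8281 mol of electrons passes through the second cell.
2 Cl⁻ → Cl₂ + 2 e⁻ — 2 mol e⁻ per mol Cl₂, so n(Cl₂) = 0.8281/2 = 0.4141 mol.
V = nRT/P = (0.4141 × 8.314 × 306) / (166 × 10³) = 0.00635 m³ = 6.35 L.

6.35 L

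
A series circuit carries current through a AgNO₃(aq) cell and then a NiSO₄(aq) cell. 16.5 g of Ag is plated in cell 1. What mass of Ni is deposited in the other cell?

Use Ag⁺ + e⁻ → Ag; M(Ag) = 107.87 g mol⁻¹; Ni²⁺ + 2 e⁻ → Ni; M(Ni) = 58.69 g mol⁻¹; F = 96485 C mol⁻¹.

n(Ag) = 16.5 / 107.87 = 0.1530 mol.
Since Ag⁺ + e⁻ → Ag, n(e⁻) passed = 1 × 0.1530 = 0.1530 mol.
Cells in series carry the same charge, so the same 0.1530 mol of electrons passes through cell 2.
Ni²⁺ + 2 e⁻ → Ni, so n(Ni) = 0.1530 / 2 = 0.07648 mol.
m(Ni) = 0.07648 × 58.69 = 4.49 g.

4.49 g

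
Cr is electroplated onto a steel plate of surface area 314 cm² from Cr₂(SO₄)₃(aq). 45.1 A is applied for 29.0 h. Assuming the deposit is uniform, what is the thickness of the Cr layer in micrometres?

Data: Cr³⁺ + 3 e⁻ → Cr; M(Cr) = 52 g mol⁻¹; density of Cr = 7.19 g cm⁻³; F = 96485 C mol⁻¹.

Q = I·t = 45.10 × 104400 = 4708000 C; n(e⁻) = 48.80 mol.
n(Cr) = n(e⁻)/3 = 16.27 mol, so m = 16.27 × 52 = 845.9 g.
Volume = m/ρ = 845.9 / 7.19 = 117.6 cm³.
Thickness = V/A = 117.6 / 314 = 0.375 cm = 3750 μm.

3750 μm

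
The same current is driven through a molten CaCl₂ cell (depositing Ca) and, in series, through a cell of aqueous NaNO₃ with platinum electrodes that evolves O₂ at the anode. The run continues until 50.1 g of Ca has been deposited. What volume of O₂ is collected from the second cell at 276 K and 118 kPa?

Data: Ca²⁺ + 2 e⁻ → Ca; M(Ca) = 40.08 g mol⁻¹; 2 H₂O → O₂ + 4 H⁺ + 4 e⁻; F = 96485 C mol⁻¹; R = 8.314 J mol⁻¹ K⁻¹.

n(Ca) = 50.1 / 40.08 = 1.250 mol, so n(e⁻) = 2 × 1.250 = 2.500 mol.
The cells are in series, so the same 2.500 mol of electrons passes through the second cell.
2 H₂O → O₂ + 4 H⁺ + 4 e⁻ — 4 mol e⁻ per mol O₂, so n(O₂) = 2.500/4 = 0.6250 mol.
V = nRT/P = (0.6250 × 8.314 × 276) / (118 × 10³) = 0.0122 m³ = 12.2 L.

12.2 L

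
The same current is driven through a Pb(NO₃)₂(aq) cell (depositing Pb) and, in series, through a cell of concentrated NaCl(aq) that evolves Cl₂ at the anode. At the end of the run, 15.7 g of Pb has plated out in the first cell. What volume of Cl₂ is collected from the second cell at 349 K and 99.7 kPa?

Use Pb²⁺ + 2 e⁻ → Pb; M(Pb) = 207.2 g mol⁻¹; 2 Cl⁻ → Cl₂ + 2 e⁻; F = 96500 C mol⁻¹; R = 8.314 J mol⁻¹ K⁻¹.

2.21 L

n(Pb) = 15.7 / 207.2 = 0.07577 mol, so n(e⁻) = 2 × 0.07577 = 0.1515 mol.
The cells are in series, so the same 0.1515 mol of electrons passes through the second cell.
2 Cl⁻ → Cl₂ + 2 e⁻ — 2 mol e⁻ per mol Cl₂, so n(Cl₂) = 0.1515/2 = 0.07577 mol.
V = nRT/P = (0.07577 × 8.314 × 349) / (99.7 × 10³) = 0.00221 m³ = 2.21 L.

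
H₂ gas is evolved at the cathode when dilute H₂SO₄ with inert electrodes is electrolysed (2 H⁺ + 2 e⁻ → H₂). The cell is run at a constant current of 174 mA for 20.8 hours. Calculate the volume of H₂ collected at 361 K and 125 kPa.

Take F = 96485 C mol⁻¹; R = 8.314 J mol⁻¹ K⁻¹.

Q = I·t = 0.1740 A × 74880 s = 13030 C.
n(e⁻) = Q/F = 13030 / 96485 = 0.1350 mol.
2 electrons are transferred per H₂ molecule, so n(H₂) = 0.1350 / 2 = 0.06752 mol.
V = nRT/P = (0.06752 × 8.314 × 361) / (125 × 10³ Pa) = 0.00162 m³ = 1.62 L.

1.62 L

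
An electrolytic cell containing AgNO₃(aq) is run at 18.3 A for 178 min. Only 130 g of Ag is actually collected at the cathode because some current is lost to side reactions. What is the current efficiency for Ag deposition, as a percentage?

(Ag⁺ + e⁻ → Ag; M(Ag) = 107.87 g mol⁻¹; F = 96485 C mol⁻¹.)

Q = I·t = 18.30 × 10680 = 195400 C; n(e⁻) = 195400/96485 = 2.026 mol.
Theoretical n(Ag) = n(e⁻)/1 = 2.026 mol, i.e. m_theo = 2.026 × 107.87 = 218.5 g.
Efficiency = m_actual / m_theo = 130 / 218.5 = 59.5 %.

59.5 %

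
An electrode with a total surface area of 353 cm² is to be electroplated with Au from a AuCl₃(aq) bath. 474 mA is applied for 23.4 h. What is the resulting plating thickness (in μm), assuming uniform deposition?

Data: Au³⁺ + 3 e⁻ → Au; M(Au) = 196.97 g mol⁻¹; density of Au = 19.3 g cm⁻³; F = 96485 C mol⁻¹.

Q = I·t = 0.4740 × 84240 = 39930 C; n(e⁻) = 0.4138 mol.
n(Au) = n(e⁻)/3 = 0.1379 mol, so m = 0.1379 × 196.97 = 27.17 g.
Volume = m/ρ = 27.17 / 19.3 = 1.408 cm³.
Thickness = V/A = 1.408 / 353 = 0.00399 cm = 39.9 μm.

39.9 μm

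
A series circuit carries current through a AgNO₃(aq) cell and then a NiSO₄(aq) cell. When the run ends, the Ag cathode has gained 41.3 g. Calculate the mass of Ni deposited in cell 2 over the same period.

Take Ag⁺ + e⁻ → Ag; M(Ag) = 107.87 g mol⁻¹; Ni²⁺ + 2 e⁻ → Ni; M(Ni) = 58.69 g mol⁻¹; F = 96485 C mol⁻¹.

n(Ag) = 41.3 / 107.87 = 0.3829 mol.
Since Ag⁺ + e⁻ → Ag, n(e⁻) passed = 1 × 0.3829 = 0.3829 mol.
Cells in series carry the same charge, so the same 0.3829 mol of electrons passes through cell 2.
Ni²⁺ + 2 e⁻ → Ni, so n(Ni) = 0.3829 / 2 = 0.1914 mol.
m(Ni) = 0.1914 × 58.69 = 11.2 g.

11.2 g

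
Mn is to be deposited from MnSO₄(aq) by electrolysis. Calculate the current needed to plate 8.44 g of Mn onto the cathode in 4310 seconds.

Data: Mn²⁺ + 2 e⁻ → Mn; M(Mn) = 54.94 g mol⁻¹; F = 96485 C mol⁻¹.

n(Mn) = 8.44 / 54.94 = 0.1536 mol.
n(e⁻) = 2 × 0.1536 = 0.3072 mol.
Q = n(e⁻)·F = 0.3072 × 96485 = 29640 C.
I = Q/t = 29640 / 4310.0 s = 6.88 A.

6.88 A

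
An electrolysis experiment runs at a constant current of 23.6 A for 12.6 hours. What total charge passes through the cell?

Q = I·t = 23.60 A × 45360 s = 1.07 × 10⁶ C.

1.07 × 10⁶ C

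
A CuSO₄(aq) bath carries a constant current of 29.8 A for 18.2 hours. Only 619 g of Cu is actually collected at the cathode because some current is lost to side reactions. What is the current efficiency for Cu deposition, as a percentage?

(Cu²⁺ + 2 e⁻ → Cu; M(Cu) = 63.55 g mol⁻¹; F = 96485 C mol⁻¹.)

Q = I·t = 29.80 × 65520 = 1952000 C; n(e⁻) = 1952000/96485 = 20.24 mol.
Theoretical n(Cu) = n(e⁻)/2 = 10.12 mol, i.e. m_theo = 10.12 × 63.55 = 643.0 g.
Efficiency = m_actual / m_theo = 619 / 643.0 = 96.3 %.

96.3 %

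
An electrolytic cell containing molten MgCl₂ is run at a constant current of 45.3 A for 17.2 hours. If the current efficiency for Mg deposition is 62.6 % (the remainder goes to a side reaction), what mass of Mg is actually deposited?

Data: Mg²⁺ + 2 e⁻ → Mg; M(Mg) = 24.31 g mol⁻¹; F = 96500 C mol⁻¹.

221 g

Q = I·t = 45.30 × 61920 = 2805000 C.
n(e⁻) = 2805000/96500 = 29.07 mol; theoretically n(Mg) = 29.07/2 = 14.53 mol, m_theo = 353.3 g.
At 62.6 % efficiency, m_actual = 0.626 × 353.3 = 221 g.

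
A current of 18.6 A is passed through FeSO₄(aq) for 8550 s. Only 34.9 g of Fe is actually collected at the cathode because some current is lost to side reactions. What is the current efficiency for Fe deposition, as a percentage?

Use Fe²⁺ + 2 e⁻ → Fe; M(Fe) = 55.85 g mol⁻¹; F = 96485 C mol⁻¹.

Q = I·t = 18.60 × 8550.0 = 159000 C; n(e⁻) = 159000/96485 = 1.648 mol.
Theoretical n(Fe) = n(e⁻)/2 = 0.8241 mol, i.e. m_theo = 0.8241 × 55.85 = 46.03 g.
Efficiency = m_actual / m_theo = 34.9 / 46.03 = 75.8 %.

75.8 %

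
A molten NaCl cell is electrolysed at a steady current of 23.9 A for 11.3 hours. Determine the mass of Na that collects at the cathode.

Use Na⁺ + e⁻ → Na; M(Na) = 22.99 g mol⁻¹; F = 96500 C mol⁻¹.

Q = I·t = 23.90 A × 40680 s = 972300 C.
n(e⁻) = Q/F = 972300 / 96500 = 10.08 mol.
Na⁺ + e⁻ → Na, so n(Na) = n(e⁻)/1 = 10.08 mol.
m = n·M = 10.08 × 22.99 = 232 g.

232 g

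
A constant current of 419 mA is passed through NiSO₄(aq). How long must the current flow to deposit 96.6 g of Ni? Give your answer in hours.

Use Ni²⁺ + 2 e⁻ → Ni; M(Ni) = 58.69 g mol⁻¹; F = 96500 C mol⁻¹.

211 h

n(Ni) = m/M = 96.6 / 58.69 = 1.646 mol.
Each Ni atom requires 2 electrons, so n(e⁻) = 2 × 1.646 = 3.292 mol.
Q = n(e⁻)·F = 3.292 × 96500 = 317700 C.
t = Q/I = 317700 / 0.4190 A = 758200 s = 211 h.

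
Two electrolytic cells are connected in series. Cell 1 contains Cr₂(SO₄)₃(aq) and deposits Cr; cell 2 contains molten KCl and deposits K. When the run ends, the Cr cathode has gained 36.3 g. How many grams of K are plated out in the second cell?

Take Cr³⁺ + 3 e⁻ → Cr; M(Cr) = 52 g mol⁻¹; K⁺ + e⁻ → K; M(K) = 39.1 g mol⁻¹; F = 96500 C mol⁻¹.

81.9 g

n(Cr) = 36.3 / 52 = 0.6981 mol.
Since Cr³⁺ + 3 e⁻ → Cr, n(e⁻) passed = 3 × 0.6981 = 2.094 mol.
Cells in series carry the same charge, so the same 2.094 mol of electrons passes through cell 2.
K⁺ + e⁻ → K, so n(K) = 2.094 / 1 = 2.094 mol.
m(K) = 2.094 × 39.1 = 81.9 g.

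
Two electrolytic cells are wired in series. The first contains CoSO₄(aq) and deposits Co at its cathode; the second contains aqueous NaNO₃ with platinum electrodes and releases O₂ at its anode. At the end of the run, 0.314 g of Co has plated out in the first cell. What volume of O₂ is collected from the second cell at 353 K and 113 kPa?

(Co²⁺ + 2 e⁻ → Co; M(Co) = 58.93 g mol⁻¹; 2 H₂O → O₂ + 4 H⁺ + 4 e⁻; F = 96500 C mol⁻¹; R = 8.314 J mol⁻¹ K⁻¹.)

n(Co) = 0.314 / 58.93 = 0.005328 mol, so n(e⁻) = 2 × 0.005328 = 0.01066 mol.
The cells are in series, so the same 0.01066 mol of electrons passes through the second cell.
2 H₂O → O₂ + 4 H⁺ + 4 e⁻ — 4 mol e⁻ per mol O₂, so n(O₂) = 0.01066/4 = 0.002664 mol.
V = nRT/P = (0.002664 × 8.314 × 353) / (113 × 10³) = 6.92 × 10⁻⁵ m³ = 0.0692 L.

0.0692 L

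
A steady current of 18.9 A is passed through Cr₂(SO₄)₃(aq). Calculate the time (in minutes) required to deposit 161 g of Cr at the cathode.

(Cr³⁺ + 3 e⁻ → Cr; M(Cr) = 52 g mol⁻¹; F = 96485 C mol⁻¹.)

790 min

n(Cr) = m/M = 161 / 52 = 3.096 mol.
Each Cr atom requires 3 electrons, so n(e⁻) = 3 × 3.096 = 9.288 mol.
Q = n(e⁻)·F = 9.288 × 96485 = 896200 C.
t = Q/I = 896200 / 18.90 A = 47420 s = 790 min.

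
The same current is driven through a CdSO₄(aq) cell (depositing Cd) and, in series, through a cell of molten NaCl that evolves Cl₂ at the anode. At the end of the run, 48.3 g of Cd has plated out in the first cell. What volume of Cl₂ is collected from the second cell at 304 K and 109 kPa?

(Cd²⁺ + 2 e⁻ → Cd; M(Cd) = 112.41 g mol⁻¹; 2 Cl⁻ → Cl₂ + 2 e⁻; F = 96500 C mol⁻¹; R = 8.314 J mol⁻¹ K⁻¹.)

9.96 L

n(Cd) = 48.3 / 112.41 = 0.4297 mol, so n(e⁻) = 2 × 0.4297 = 0.8594 mol.
The cells are in series, so the same 0.8594 mol of electrons passes through the second cell.
2 Cl⁻ → Cl₂ + 2 e⁻ — 2 mol e⁻ per mol Cl₂, so n(Cl₂) = 0.8594/2 = 0.4297 mol.
V = nRT/P = (0.4297 × 8.314 × 304) / (109 × 10³) = 0.00996 m³ = 9.96 L.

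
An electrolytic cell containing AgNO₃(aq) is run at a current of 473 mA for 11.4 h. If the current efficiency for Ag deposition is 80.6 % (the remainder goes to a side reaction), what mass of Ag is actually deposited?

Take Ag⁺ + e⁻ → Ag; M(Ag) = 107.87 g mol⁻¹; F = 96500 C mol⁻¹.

Q = I·t = 0.4730 × 41040 = 19410 C.
n(e⁻) = 19410/96500 = 0.2012 mol; theoretically n(Ag) = 0.2012/1 = 0.2012 mol, m_theo = 21.70 g.
At 80.6 % efficiency, m_actual = 0.806 × 21.70 = 17.5 g.

17.5 g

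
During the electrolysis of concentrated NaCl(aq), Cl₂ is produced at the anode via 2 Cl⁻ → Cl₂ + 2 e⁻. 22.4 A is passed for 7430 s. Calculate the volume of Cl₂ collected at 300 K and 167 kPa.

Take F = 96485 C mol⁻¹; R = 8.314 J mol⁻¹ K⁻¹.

Q = I·t = 22.40 A × 7430.0 s = 166400 C.
n(e⁻) = Q/F = 166400 / 96485 = 1.725 mol.
2 electrons are transferred per Cl₂ molecule, so n(Cl₂) = 1.725 / 2 = 0.8625 mol.
V = nRT/P = (0.8625 × 8.314 × 300) / (167 × 10³ Pa) = 0.0129 m³ = 12.9 L.

12.9 L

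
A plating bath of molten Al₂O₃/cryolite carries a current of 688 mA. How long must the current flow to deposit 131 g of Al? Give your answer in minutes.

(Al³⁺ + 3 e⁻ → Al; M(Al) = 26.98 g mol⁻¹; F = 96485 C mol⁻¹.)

34000 min

n(Al) = m/M = 131 / 26.98 = 4.855 mol.
Each Al atom requires 3 electrons, so n(e⁻) = 3 × 4.855 = 14.57 mol.
Q = n(e⁻)·F = 14.57 × 96485 = 1405000 C.
t = Q/I = 1405000 / 0.6880 A = 2043000 s = 34000 min.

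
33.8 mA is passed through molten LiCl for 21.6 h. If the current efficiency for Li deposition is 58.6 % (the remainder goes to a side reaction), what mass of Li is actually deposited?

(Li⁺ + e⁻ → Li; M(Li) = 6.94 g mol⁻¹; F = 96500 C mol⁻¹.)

Q = I·t = 0.03380 × 77760 = 2628 C.
n(e⁻) = 2628/96500 = 0.02724 mol; theoretically n(Li) = 0.02724/1 = 0.02724 mol, m_theo = 0.1890 g.
At 58.6 % efficiency, m_actual = 0.586 × 0.1890 = 0.111 g.

0.111 g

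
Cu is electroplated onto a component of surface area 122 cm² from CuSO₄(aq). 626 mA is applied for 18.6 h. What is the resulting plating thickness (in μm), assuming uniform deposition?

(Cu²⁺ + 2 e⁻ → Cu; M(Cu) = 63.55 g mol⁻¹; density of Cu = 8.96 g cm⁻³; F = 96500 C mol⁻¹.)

126 μm

Q = I·t = 0.6260 × 66960 = 41920 C; n(e⁻) = 0.4344 mol.
n(Cu) = n(e⁻)/2 = 0.2172 mol, so m = 0.2172 × 63.55 = 13.80 g.
Volume = m/ρ = 13.80 / 8.96 = 1.540 cm³.
Thickness = V/A = 1.540 / 122 = 0.0126 cm = 126 μm.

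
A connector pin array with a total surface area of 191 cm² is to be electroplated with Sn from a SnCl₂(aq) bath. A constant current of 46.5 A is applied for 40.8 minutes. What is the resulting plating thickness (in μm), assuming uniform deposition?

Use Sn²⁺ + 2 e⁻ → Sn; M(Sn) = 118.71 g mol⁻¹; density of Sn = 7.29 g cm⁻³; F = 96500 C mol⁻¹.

Q = I·t = 46.50 × 2448.0 = 113800 C; n(e⁻) = 1.180 mol.
n(Sn) = n(e⁻)/2 = 0.5898 mol, so m = 0.5898 × 118.71 = 70.02 g.
Volume = m/ρ = 70.02 / 7.29 = 9.604 cm³.
Thickness = V/A = 9.604 / 191 = 0.0503 cm = 503 μm.

503 μm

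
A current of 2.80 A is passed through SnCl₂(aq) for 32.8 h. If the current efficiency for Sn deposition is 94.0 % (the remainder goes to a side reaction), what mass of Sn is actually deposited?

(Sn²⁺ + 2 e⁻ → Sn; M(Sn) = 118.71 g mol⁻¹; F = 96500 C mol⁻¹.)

Q = I·t = 2.800 × 118080 = 330600 C.
n(e⁻) = 330600/96500 = 3.426 mol; theoretically n(Sn) = 3.426/2 = 1.713 mol, m_theo = 203.4 g.
At 94.0 % efficiency, m_actual = 0.940 × 203.4 = 191 g.

191 g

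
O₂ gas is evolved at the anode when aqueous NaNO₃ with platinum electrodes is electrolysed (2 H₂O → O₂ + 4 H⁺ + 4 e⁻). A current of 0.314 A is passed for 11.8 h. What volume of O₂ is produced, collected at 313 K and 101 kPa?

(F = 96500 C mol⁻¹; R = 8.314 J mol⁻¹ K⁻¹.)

0.890 L

Q = I·t = 0.3140 A × 42480 s = 13340 C.
n(e⁻) = Q/F = 13340 / 96500 = 0.1382 mol.
4 electrons are transferred per O₂ molecule, so n(O₂) = 0.1382 / 4 = 0.03456 mol.
V = nRT/P = (0.03456 × 8.314 × 313) / (101 × 10³ Pa) = 8.90 × 10⁻⁴ m³ = 0.890 L.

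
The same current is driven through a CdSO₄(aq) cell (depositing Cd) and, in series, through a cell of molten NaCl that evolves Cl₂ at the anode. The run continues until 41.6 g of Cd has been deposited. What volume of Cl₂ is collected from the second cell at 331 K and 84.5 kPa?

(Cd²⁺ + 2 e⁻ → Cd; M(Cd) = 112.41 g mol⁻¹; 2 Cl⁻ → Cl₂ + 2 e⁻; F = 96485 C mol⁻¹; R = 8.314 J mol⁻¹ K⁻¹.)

12.1 L

n(Cd) = 41.6 / 112.41 = 0.3701 mol, so n(e⁻) = 2 × 0.3701 = 0.7401 mol.
The cells are in series, so the same 0.7401 mol of electrons passes through the second cell.
2 Cl⁻ → Cl₂ + 2 e⁻ — 2 mol e⁻ per mol Cl₂, so n(Cl₂) = 0.7401/2 = 0.3701 mol.
V = nRT/P = (0.3701 × 8.314 × 331) / (84.5 × 10³) = 0.0121 m³ = 12.1 L.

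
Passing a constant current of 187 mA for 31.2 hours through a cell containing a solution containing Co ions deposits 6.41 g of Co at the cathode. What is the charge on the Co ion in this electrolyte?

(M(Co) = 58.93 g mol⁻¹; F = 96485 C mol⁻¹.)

+2

Q = I·t = 0.1870 A × 112320 s = 21000 C, so n(e⁻) = 21000/96485 = 0.2177 mol.
n(Co) deposited = 6.41 / 58.93 = 0.1088 mol.
Electrons per atom = n(e⁻)/n(Co) = 0.2177 / 0.1088 = 2.00 ≈ 2, so the ion is Co²⁺.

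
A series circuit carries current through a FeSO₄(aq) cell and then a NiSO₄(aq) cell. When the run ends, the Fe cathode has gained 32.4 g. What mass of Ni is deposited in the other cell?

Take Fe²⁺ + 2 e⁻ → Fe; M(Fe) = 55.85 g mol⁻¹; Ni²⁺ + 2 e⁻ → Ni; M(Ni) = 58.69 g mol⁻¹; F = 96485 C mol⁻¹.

34.0 g

n(Fe) = 32.4 / 55.85 = 0.5801 mol.
Since Fe²⁺ + 2 e⁻ → Fe, n(e⁻) passed = 2 × 0.5801 = 1.160 mol.
Cells in series carry the same charge, so the same 1.160 mol of electrons passes through cell 2.
Ni²⁺ + 2 e⁻ → Ni, so n(Ni) = 1.160 / 2 = 0.5801 mol.
m(Ni) = 0.5801 × 58.69 = 34.0 g.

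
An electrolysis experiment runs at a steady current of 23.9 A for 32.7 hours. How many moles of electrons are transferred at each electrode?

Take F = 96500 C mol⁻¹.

Q = I·t = 23.90 A × 117720 s = 2814000 C.
n(e⁻) = Q/F = 2814000 / 96500 = 29.2 mol.

29.2 mol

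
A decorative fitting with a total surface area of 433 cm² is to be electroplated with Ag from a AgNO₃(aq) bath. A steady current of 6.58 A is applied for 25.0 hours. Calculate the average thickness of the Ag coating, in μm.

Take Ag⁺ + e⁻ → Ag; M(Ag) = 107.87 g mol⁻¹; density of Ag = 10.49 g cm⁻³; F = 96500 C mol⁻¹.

Q = I·t = 6.580 × 90000 = 592200 C; n(e⁻) = 6.137 mol.
n(Ag) = n(e⁻)/1 = 6.137 mol, so m = 6.137 × 107.87 = 662.0 g.
Volume = m/ρ = 662.0 / 10.49 = 63.11 cm³.
Thickness = V/A = 63.11 / 433 = 0.146 cm = 1460 μm.

1460 μm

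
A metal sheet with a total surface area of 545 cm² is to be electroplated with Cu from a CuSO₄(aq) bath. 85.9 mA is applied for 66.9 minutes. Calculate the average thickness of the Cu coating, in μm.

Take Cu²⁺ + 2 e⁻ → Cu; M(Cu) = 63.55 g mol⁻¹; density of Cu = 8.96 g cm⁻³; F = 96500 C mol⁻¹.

Q = I·t = 0.08590 × 4014.0 = 344.8 C; n(e⁻) = 0.003573 mol.
n(Cu) = n(e⁻)/2 = 0.001787 mol, so m = 0.001787 × 63.55 = 0.1135 g.
Volume = m/ρ = 0.1135 / 8.96 = 0.01267 cm³.
Thickness = V/A = 0.01267 / 545 = 2.33 × 10⁻⁵ cm = 0.233 μm.

0.233 μm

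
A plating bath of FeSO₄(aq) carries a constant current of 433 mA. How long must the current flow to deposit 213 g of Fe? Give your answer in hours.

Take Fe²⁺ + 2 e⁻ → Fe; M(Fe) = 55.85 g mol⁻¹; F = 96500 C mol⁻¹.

n(Fe) = m/M = 213 / 55.85 = 3.814 mol.
Each Fe atom requires 2 electrons, so n(e⁻) = 2 × 3.814 = 7.628 mol.
Q = n(e⁻)·F = 7.628 × 96500 = 736100 C.
t = Q/I = 736100 / 0.4330 A = 1700000 s = 472 h.

472 h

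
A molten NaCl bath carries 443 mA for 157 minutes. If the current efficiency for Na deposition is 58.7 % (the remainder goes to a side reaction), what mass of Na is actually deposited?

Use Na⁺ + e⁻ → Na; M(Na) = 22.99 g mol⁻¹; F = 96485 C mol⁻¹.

0.584 g

Q = I·t = 0.4430 × 9420.0 = 4173 C.
n(e⁻) = 4173/96485 = 0.04325 mol; theoretically n(Na) = 0.04325/1 = 0.04325 mol, m_theo = 0.9943 g.
At 58.7 % efficiency, m_actual = 0.587 × 0.9943 = 0.584 g.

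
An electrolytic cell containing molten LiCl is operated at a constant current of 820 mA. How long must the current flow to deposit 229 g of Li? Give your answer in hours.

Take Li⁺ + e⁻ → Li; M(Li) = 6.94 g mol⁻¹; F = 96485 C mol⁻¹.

n(Li) = m/M = 229 / 6.94 = 33.00 mol.
Each Li atom requires 1 electron, so n(e⁻) = 1 × 33.00 = 33.00 mol.
Q = n(e⁻)·F = 33.00 × 96485 = 3184000 C.
t = Q/I = 3184000 / 0.8200 A = 3883000 s = 1080 h.

1080 h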